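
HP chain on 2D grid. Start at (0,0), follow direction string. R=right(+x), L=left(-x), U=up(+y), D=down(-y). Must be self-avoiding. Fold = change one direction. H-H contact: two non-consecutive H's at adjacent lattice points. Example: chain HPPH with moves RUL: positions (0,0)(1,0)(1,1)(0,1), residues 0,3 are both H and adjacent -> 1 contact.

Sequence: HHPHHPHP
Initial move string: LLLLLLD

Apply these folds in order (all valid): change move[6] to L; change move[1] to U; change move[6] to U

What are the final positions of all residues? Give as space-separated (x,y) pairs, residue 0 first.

Initial moves: LLLLLLD
Fold: move[6]->L => LLLLLLL (positions: [(0, 0), (-1, 0), (-2, 0), (-3, 0), (-4, 0), (-5, 0), (-6, 0), (-7, 0)])
Fold: move[1]->U => LULLLLL (positions: [(0, 0), (-1, 0), (-1, 1), (-2, 1), (-3, 1), (-4, 1), (-5, 1), (-6, 1)])
Fold: move[6]->U => LULLLLU (positions: [(0, 0), (-1, 0), (-1, 1), (-2, 1), (-3, 1), (-4, 1), (-5, 1), (-5, 2)])

Answer: (0,0) (-1,0) (-1,1) (-2,1) (-3,1) (-4,1) (-5,1) (-5,2)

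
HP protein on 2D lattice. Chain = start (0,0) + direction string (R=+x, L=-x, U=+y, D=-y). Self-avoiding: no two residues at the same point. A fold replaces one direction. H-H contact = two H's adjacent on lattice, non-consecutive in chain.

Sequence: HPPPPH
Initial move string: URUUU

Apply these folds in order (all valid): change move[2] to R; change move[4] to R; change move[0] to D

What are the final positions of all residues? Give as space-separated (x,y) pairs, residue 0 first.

Initial moves: URUUU
Fold: move[2]->R => URRUU (positions: [(0, 0), (0, 1), (1, 1), (2, 1), (2, 2), (2, 3)])
Fold: move[4]->R => URRUR (positions: [(0, 0), (0, 1), (1, 1), (2, 1), (2, 2), (3, 2)])
Fold: move[0]->D => DRRUR (positions: [(0, 0), (0, -1), (1, -1), (2, -1), (2, 0), (3, 0)])

Answer: (0,0) (0,-1) (1,-1) (2,-1) (2,0) (3,0)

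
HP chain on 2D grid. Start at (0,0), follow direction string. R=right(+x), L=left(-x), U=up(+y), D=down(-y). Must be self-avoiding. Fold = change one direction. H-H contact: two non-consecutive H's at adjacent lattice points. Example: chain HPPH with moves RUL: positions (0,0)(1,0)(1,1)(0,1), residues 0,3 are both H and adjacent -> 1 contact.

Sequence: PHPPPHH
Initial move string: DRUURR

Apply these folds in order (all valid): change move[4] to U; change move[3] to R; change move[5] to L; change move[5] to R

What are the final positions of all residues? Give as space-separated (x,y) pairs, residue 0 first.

Initial moves: DRUURR
Fold: move[4]->U => DRUUUR (positions: [(0, 0), (0, -1), (1, -1), (1, 0), (1, 1), (1, 2), (2, 2)])
Fold: move[3]->R => DRURUR (positions: [(0, 0), (0, -1), (1, -1), (1, 0), (2, 0), (2, 1), (3, 1)])
Fold: move[5]->L => DRURUL (positions: [(0, 0), (0, -1), (1, -1), (1, 0), (2, 0), (2, 1), (1, 1)])
Fold: move[5]->R => DRURUR (positions: [(0, 0), (0, -1), (1, -1), (1, 0), (2, 0), (2, 1), (3, 1)])

Answer: (0,0) (0,-1) (1,-1) (1,0) (2,0) (2,1) (3,1)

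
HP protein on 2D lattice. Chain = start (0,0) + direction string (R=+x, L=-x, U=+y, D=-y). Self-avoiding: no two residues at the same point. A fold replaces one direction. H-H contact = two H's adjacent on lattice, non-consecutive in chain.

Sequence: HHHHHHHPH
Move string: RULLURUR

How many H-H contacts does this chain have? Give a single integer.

Answer: 2

Derivation:
Positions: [(0, 0), (1, 0), (1, 1), (0, 1), (-1, 1), (-1, 2), (0, 2), (0, 3), (1, 3)]
H-H contact: residue 0 @(0,0) - residue 3 @(0, 1)
H-H contact: residue 3 @(0,1) - residue 6 @(0, 2)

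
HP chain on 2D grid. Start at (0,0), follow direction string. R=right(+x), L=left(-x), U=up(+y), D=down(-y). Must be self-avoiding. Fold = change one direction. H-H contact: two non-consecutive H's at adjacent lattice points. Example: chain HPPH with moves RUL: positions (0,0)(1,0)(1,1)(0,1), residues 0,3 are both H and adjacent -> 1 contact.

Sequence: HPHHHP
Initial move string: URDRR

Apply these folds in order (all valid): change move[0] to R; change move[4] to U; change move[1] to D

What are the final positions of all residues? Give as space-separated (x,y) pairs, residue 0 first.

Answer: (0,0) (1,0) (1,-1) (1,-2) (2,-2) (2,-1)

Derivation:
Initial moves: URDRR
Fold: move[0]->R => RRDRR (positions: [(0, 0), (1, 0), (2, 0), (2, -1), (3, -1), (4, -1)])
Fold: move[4]->U => RRDRU (positions: [(0, 0), (1, 0), (2, 0), (2, -1), (3, -1), (3, 0)])
Fold: move[1]->D => RDDRU (positions: [(0, 0), (1, 0), (1, -1), (1, -2), (2, -2), (2, -1)])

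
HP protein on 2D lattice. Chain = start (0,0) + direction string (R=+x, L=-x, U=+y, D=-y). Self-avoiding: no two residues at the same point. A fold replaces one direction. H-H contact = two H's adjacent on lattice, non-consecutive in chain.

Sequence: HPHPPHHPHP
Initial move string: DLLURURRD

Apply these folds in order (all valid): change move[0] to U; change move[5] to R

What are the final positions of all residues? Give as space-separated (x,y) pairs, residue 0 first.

Answer: (0,0) (0,1) (-1,1) (-2,1) (-2,2) (-1,2) (0,2) (1,2) (2,2) (2,1)

Derivation:
Initial moves: DLLURURRD
Fold: move[0]->U => ULLURURRD (positions: [(0, 0), (0, 1), (-1, 1), (-2, 1), (-2, 2), (-1, 2), (-1, 3), (0, 3), (1, 3), (1, 2)])
Fold: move[5]->R => ULLURRRRD (positions: [(0, 0), (0, 1), (-1, 1), (-2, 1), (-2, 2), (-1, 2), (0, 2), (1, 2), (2, 2), (2, 1)])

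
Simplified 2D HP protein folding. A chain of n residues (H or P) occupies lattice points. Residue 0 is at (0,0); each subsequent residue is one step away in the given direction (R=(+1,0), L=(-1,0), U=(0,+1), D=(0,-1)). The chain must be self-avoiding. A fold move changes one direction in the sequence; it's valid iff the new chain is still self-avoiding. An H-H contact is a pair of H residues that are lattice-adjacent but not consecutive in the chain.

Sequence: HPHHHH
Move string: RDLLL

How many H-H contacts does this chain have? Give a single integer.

Answer: 1

Derivation:
Positions: [(0, 0), (1, 0), (1, -1), (0, -1), (-1, -1), (-2, -1)]
H-H contact: residue 0 @(0,0) - residue 3 @(0, -1)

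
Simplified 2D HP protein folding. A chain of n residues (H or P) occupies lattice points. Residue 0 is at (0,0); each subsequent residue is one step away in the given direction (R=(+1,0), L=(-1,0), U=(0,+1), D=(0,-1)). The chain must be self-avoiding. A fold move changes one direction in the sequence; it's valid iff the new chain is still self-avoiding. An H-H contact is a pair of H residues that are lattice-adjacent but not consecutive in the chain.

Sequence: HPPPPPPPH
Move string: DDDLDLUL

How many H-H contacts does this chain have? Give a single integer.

Answer: 0

Derivation:
Positions: [(0, 0), (0, -1), (0, -2), (0, -3), (-1, -3), (-1, -4), (-2, -4), (-2, -3), (-3, -3)]
No H-H contacts found.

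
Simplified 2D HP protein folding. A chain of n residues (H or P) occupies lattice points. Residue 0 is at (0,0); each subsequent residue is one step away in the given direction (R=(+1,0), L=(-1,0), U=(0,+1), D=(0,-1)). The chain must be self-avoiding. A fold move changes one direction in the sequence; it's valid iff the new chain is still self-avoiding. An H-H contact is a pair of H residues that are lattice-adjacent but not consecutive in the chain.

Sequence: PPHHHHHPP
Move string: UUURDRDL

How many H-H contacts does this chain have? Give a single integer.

Positions: [(0, 0), (0, 1), (0, 2), (0, 3), (1, 3), (1, 2), (2, 2), (2, 1), (1, 1)]
H-H contact: residue 2 @(0,2) - residue 5 @(1, 2)

Answer: 1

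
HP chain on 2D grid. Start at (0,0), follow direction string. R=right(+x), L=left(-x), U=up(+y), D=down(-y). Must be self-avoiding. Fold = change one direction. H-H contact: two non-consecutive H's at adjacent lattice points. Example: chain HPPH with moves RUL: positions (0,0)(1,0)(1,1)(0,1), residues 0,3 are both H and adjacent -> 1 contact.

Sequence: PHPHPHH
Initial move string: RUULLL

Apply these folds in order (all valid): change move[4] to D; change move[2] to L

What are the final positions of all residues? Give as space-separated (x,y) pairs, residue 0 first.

Initial moves: RUULLL
Fold: move[4]->D => RUULDL (positions: [(0, 0), (1, 0), (1, 1), (1, 2), (0, 2), (0, 1), (-1, 1)])
Fold: move[2]->L => RULLDL (positions: [(0, 0), (1, 0), (1, 1), (0, 1), (-1, 1), (-1, 0), (-2, 0)])

Answer: (0,0) (1,0) (1,1) (0,1) (-1,1) (-1,0) (-2,0)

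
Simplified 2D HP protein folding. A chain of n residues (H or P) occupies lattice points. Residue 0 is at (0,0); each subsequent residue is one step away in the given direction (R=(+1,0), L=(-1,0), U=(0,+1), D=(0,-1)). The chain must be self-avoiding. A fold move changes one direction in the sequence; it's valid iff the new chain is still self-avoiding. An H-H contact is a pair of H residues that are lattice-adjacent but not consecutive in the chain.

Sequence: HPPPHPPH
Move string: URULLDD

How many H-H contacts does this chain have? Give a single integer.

Positions: [(0, 0), (0, 1), (1, 1), (1, 2), (0, 2), (-1, 2), (-1, 1), (-1, 0)]
H-H contact: residue 0 @(0,0) - residue 7 @(-1, 0)

Answer: 1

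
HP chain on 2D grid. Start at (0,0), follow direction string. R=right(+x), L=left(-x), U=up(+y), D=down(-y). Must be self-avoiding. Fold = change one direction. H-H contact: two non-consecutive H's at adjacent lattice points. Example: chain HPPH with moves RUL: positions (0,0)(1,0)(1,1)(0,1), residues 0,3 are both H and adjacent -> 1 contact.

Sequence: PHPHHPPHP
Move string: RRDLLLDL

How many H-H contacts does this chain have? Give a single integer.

Answer: 1

Derivation:
Positions: [(0, 0), (1, 0), (2, 0), (2, -1), (1, -1), (0, -1), (-1, -1), (-1, -2), (-2, -2)]
H-H contact: residue 1 @(1,0) - residue 4 @(1, -1)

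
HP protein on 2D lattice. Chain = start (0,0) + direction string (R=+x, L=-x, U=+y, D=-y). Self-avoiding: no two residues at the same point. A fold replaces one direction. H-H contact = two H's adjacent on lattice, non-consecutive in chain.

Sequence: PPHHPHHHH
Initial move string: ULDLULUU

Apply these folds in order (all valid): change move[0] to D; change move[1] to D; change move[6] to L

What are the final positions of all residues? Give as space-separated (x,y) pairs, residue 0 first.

Answer: (0,0) (0,-1) (0,-2) (0,-3) (-1,-3) (-1,-2) (-2,-2) (-3,-2) (-3,-1)

Derivation:
Initial moves: ULDLULUU
Fold: move[0]->D => DLDLULUU (positions: [(0, 0), (0, -1), (-1, -1), (-1, -2), (-2, -2), (-2, -1), (-3, -1), (-3, 0), (-3, 1)])
Fold: move[1]->D => DDDLULUU (positions: [(0, 0), (0, -1), (0, -2), (0, -3), (-1, -3), (-1, -2), (-2, -2), (-2, -1), (-2, 0)])
Fold: move[6]->L => DDDLULLU (positions: [(0, 0), (0, -1), (0, -2), (0, -3), (-1, -3), (-1, -2), (-2, -2), (-3, -2), (-3, -1)])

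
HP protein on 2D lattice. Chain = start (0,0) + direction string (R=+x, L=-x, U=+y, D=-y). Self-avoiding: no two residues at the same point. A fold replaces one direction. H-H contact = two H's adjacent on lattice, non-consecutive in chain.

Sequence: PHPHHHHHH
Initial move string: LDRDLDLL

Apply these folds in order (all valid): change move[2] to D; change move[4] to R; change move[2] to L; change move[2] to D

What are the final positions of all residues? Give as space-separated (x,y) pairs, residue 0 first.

Initial moves: LDRDLDLL
Fold: move[2]->D => LDDDLDLL (positions: [(0, 0), (-1, 0), (-1, -1), (-1, -2), (-1, -3), (-2, -3), (-2, -4), (-3, -4), (-4, -4)])
Fold: move[4]->R => LDDDRDLL (positions: [(0, 0), (-1, 0), (-1, -1), (-1, -2), (-1, -3), (0, -3), (0, -4), (-1, -4), (-2, -4)])
Fold: move[2]->L => LDLDRDLL (positions: [(0, 0), (-1, 0), (-1, -1), (-2, -1), (-2, -2), (-1, -2), (-1, -3), (-2, -3), (-3, -3)])
Fold: move[2]->D => LDDDRDLL (positions: [(0, 0), (-1, 0), (-1, -1), (-1, -2), (-1, -3), (0, -3), (0, -4), (-1, -4), (-2, -4)])

Answer: (0,0) (-1,0) (-1,-1) (-1,-2) (-1,-3) (0,-3) (0,-4) (-1,-4) (-2,-4)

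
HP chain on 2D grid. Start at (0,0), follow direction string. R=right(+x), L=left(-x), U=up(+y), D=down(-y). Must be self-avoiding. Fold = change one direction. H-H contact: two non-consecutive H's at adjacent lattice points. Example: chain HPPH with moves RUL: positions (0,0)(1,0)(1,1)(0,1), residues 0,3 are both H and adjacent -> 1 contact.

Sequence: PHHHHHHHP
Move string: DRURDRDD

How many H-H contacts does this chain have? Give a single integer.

Answer: 1

Derivation:
Positions: [(0, 0), (0, -1), (1, -1), (1, 0), (2, 0), (2, -1), (3, -1), (3, -2), (3, -3)]
H-H contact: residue 2 @(1,-1) - residue 5 @(2, -1)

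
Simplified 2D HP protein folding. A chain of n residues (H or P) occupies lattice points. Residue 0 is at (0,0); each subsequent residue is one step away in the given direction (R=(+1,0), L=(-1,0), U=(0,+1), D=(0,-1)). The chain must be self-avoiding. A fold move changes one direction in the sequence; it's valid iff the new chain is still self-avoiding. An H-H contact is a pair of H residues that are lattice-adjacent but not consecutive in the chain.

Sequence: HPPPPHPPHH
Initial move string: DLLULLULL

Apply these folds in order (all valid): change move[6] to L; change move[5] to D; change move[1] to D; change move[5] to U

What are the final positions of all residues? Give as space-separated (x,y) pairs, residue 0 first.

Answer: (0,0) (0,-1) (0,-2) (-1,-2) (-1,-1) (-2,-1) (-2,0) (-3,0) (-4,0) (-5,0)

Derivation:
Initial moves: DLLULLULL
Fold: move[6]->L => DLLULLLLL (positions: [(0, 0), (0, -1), (-1, -1), (-2, -1), (-2, 0), (-3, 0), (-4, 0), (-5, 0), (-6, 0), (-7, 0)])
Fold: move[5]->D => DLLULDLLL (positions: [(0, 0), (0, -1), (-1, -1), (-2, -1), (-2, 0), (-3, 0), (-3, -1), (-4, -1), (-5, -1), (-6, -1)])
Fold: move[1]->D => DDLULDLLL (positions: [(0, 0), (0, -1), (0, -2), (-1, -2), (-1, -1), (-2, -1), (-2, -2), (-3, -2), (-4, -2), (-5, -2)])
Fold: move[5]->U => DDLULULLL (positions: [(0, 0), (0, -1), (0, -2), (-1, -2), (-1, -1), (-2, -1), (-2, 0), (-3, 0), (-4, 0), (-5, 0)])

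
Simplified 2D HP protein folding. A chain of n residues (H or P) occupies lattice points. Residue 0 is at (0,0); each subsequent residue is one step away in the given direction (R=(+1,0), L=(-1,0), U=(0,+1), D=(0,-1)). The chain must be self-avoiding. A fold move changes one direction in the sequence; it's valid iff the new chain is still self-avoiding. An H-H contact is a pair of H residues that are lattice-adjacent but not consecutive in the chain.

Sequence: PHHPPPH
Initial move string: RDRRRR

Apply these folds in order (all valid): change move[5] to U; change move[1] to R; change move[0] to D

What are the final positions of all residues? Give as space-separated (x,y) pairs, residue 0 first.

Answer: (0,0) (0,-1) (1,-1) (2,-1) (3,-1) (4,-1) (4,0)

Derivation:
Initial moves: RDRRRR
Fold: move[5]->U => RDRRRU (positions: [(0, 0), (1, 0), (1, -1), (2, -1), (3, -1), (4, -1), (4, 0)])
Fold: move[1]->R => RRRRRU (positions: [(0, 0), (1, 0), (2, 0), (3, 0), (4, 0), (5, 0), (5, 1)])
Fold: move[0]->D => DRRRRU (positions: [(0, 0), (0, -1), (1, -1), (2, -1), (3, -1), (4, -1), (4, 0)])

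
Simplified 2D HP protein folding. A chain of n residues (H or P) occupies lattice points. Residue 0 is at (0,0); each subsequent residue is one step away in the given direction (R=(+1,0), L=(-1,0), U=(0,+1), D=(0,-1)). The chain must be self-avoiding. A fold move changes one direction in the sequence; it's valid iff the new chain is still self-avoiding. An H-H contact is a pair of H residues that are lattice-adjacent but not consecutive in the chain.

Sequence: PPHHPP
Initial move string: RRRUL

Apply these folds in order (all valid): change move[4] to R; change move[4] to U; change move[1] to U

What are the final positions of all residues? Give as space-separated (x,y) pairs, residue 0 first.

Answer: (0,0) (1,0) (1,1) (2,1) (2,2) (2,3)

Derivation:
Initial moves: RRRUL
Fold: move[4]->R => RRRUR (positions: [(0, 0), (1, 0), (2, 0), (3, 0), (3, 1), (4, 1)])
Fold: move[4]->U => RRRUU (positions: [(0, 0), (1, 0), (2, 0), (3, 0), (3, 1), (3, 2)])
Fold: move[1]->U => RURUU (positions: [(0, 0), (1, 0), (1, 1), (2, 1), (2, 2), (2, 3)])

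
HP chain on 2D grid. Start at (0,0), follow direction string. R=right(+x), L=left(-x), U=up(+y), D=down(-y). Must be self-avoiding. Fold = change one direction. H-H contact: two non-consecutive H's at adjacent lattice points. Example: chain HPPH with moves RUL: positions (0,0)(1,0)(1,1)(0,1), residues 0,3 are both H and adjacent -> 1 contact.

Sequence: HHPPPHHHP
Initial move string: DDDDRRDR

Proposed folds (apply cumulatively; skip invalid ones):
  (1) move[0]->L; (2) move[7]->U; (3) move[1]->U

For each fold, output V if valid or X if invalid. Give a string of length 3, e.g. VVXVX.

Answer: VXX

Derivation:
Initial: DDDDRRDR -> [(0, 0), (0, -1), (0, -2), (0, -3), (0, -4), (1, -4), (2, -4), (2, -5), (3, -5)]
Fold 1: move[0]->L => LDDDRRDR VALID
Fold 2: move[7]->U => LDDDRRDU INVALID (collision), skipped
Fold 3: move[1]->U => LUDDRRDR INVALID (collision), skipped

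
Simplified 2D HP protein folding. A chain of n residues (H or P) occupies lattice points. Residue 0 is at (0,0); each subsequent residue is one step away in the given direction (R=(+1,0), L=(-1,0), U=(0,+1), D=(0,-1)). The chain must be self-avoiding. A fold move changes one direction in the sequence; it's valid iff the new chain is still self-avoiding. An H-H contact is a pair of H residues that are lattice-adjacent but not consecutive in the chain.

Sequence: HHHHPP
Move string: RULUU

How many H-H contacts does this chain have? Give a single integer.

Answer: 1

Derivation:
Positions: [(0, 0), (1, 0), (1, 1), (0, 1), (0, 2), (0, 3)]
H-H contact: residue 0 @(0,0) - residue 3 @(0, 1)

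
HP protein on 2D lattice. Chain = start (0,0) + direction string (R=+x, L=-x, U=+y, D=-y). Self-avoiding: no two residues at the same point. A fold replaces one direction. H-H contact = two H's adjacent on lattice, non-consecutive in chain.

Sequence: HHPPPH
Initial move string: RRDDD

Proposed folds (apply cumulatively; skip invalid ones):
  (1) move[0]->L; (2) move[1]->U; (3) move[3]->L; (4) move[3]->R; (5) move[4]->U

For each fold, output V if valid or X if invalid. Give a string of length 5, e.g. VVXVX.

Initial: RRDDD -> [(0, 0), (1, 0), (2, 0), (2, -1), (2, -2), (2, -3)]
Fold 1: move[0]->L => LRDDD INVALID (collision), skipped
Fold 2: move[1]->U => RUDDD INVALID (collision), skipped
Fold 3: move[3]->L => RRDLD VALID
Fold 4: move[3]->R => RRDRD VALID
Fold 5: move[4]->U => RRDRU VALID

Answer: XXVVV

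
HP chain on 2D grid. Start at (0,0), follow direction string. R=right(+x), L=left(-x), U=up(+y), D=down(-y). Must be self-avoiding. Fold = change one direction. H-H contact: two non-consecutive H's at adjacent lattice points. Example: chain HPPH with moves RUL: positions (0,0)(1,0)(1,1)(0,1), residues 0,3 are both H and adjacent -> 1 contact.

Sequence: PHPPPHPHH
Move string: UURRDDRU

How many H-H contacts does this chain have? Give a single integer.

Answer: 1

Derivation:
Positions: [(0, 0), (0, 1), (0, 2), (1, 2), (2, 2), (2, 1), (2, 0), (3, 0), (3, 1)]
H-H contact: residue 5 @(2,1) - residue 8 @(3, 1)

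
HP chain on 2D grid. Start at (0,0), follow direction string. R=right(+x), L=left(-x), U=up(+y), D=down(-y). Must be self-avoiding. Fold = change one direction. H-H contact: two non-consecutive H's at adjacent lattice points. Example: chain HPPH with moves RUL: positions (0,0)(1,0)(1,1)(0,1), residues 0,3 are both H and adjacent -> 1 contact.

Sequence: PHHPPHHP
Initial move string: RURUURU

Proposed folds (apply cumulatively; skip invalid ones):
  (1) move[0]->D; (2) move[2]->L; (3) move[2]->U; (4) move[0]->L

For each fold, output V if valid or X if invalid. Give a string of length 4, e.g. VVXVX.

Answer: XVVV

Derivation:
Initial: RURUURU -> [(0, 0), (1, 0), (1, 1), (2, 1), (2, 2), (2, 3), (3, 3), (3, 4)]
Fold 1: move[0]->D => DURUURU INVALID (collision), skipped
Fold 2: move[2]->L => RULUURU VALID
Fold 3: move[2]->U => RUUUURU VALID
Fold 4: move[0]->L => LUUUURU VALID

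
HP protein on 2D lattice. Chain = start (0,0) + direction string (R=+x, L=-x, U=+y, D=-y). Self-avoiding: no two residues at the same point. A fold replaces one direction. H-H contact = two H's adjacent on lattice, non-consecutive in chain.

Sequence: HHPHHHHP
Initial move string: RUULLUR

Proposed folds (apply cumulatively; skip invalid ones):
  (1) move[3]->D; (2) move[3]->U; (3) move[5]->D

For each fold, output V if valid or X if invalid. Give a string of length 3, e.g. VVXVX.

Answer: XVX

Derivation:
Initial: RUULLUR -> [(0, 0), (1, 0), (1, 1), (1, 2), (0, 2), (-1, 2), (-1, 3), (0, 3)]
Fold 1: move[3]->D => RUUDLUR INVALID (collision), skipped
Fold 2: move[3]->U => RUUULUR VALID
Fold 3: move[5]->D => RUUULDR INVALID (collision), skipped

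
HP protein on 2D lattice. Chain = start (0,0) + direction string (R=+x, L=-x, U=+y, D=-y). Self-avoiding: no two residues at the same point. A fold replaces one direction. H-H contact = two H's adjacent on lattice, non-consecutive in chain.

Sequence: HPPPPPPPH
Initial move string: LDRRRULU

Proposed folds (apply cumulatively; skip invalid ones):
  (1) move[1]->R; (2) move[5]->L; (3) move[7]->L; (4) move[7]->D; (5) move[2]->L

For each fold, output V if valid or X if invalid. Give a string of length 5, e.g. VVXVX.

Answer: XXXXX

Derivation:
Initial: LDRRRULU -> [(0, 0), (-1, 0), (-1, -1), (0, -1), (1, -1), (2, -1), (2, 0), (1, 0), (1, 1)]
Fold 1: move[1]->R => LRRRRULU INVALID (collision), skipped
Fold 2: move[5]->L => LDRRRLLU INVALID (collision), skipped
Fold 3: move[7]->L => LDRRRULL INVALID (collision), skipped
Fold 4: move[7]->D => LDRRRULD INVALID (collision), skipped
Fold 5: move[2]->L => LDLRRULU INVALID (collision), skipped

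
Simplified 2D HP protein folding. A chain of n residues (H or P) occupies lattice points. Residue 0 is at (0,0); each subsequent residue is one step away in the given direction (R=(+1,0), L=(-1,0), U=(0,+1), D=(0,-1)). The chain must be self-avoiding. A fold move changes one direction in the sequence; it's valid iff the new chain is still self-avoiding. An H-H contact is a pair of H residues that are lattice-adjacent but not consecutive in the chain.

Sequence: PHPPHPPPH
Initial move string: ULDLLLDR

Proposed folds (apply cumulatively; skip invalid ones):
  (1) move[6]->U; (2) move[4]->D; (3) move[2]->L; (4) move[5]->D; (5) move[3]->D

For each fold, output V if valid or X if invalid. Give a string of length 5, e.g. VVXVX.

Initial: ULDLLLDR -> [(0, 0), (0, 1), (-1, 1), (-1, 0), (-2, 0), (-3, 0), (-4, 0), (-4, -1), (-3, -1)]
Fold 1: move[6]->U => ULDLLLUR VALID
Fold 2: move[4]->D => ULDLDLUR INVALID (collision), skipped
Fold 3: move[2]->L => ULLLLLUR VALID
Fold 4: move[5]->D => ULLLLDUR INVALID (collision), skipped
Fold 5: move[3]->D => ULLDLLUR VALID

Answer: VXVXV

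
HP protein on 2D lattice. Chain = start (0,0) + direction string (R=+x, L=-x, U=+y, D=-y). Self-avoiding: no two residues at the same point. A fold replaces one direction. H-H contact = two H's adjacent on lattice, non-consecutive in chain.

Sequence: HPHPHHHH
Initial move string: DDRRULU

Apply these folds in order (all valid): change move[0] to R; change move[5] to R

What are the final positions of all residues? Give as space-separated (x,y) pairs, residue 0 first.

Initial moves: DDRRULU
Fold: move[0]->R => RDRRULU (positions: [(0, 0), (1, 0), (1, -1), (2, -1), (3, -1), (3, 0), (2, 0), (2, 1)])
Fold: move[5]->R => RDRRURU (positions: [(0, 0), (1, 0), (1, -1), (2, -1), (3, -1), (3, 0), (4, 0), (4, 1)])

Answer: (0,0) (1,0) (1,-1) (2,-1) (3,-1) (3,0) (4,0) (4,1)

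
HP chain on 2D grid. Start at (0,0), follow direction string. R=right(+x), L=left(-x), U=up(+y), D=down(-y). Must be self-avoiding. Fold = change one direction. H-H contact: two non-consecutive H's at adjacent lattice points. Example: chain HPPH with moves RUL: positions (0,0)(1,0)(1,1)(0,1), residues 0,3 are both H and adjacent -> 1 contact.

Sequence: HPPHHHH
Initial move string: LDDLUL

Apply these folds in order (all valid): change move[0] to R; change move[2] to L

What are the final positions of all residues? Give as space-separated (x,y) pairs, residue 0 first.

Initial moves: LDDLUL
Fold: move[0]->R => RDDLUL (positions: [(0, 0), (1, 0), (1, -1), (1, -2), (0, -2), (0, -1), (-1, -1)])
Fold: move[2]->L => RDLLUL (positions: [(0, 0), (1, 0), (1, -1), (0, -1), (-1, -1), (-1, 0), (-2, 0)])

Answer: (0,0) (1,0) (1,-1) (0,-1) (-1,-1) (-1,0) (-2,0)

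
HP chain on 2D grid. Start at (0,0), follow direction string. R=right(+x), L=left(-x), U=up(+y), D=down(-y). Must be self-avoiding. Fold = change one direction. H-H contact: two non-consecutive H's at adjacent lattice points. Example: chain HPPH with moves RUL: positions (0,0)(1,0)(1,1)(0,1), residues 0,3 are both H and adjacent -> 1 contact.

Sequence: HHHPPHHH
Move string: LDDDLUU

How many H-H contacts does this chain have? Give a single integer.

Answer: 1

Derivation:
Positions: [(0, 0), (-1, 0), (-1, -1), (-1, -2), (-1, -3), (-2, -3), (-2, -2), (-2, -1)]
H-H contact: residue 2 @(-1,-1) - residue 7 @(-2, -1)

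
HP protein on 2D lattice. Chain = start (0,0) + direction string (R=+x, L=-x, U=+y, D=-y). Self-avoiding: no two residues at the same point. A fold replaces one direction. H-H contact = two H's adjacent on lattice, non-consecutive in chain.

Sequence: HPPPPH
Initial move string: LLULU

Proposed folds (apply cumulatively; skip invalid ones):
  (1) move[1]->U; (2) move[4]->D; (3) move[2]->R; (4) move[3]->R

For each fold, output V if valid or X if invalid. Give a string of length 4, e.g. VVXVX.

Answer: VVXV

Derivation:
Initial: LLULU -> [(0, 0), (-1, 0), (-2, 0), (-2, 1), (-3, 1), (-3, 2)]
Fold 1: move[1]->U => LUULU VALID
Fold 2: move[4]->D => LUULD VALID
Fold 3: move[2]->R => LURLD INVALID (collision), skipped
Fold 4: move[3]->R => LUURD VALID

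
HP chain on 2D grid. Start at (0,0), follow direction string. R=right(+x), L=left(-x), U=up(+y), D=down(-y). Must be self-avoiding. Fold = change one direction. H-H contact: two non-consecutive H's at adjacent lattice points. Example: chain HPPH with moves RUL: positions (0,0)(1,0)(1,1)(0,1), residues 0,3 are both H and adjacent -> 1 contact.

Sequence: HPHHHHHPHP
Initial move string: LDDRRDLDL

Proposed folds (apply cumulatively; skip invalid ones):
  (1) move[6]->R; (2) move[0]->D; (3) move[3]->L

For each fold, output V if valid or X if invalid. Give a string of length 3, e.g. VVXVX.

Initial: LDDRRDLDL -> [(0, 0), (-1, 0), (-1, -1), (-1, -2), (0, -2), (1, -2), (1, -3), (0, -3), (0, -4), (-1, -4)]
Fold 1: move[6]->R => LDDRRDRDL VALID
Fold 2: move[0]->D => DDDRRDRDL VALID
Fold 3: move[3]->L => DDDLRDRDL INVALID (collision), skipped

Answer: VVX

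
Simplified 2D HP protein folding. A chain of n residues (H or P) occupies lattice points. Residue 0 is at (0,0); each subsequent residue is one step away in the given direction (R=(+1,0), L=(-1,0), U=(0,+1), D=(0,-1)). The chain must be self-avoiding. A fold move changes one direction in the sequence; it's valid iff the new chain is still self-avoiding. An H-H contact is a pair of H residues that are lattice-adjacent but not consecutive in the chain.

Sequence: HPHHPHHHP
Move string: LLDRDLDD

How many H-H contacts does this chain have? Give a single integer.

Positions: [(0, 0), (-1, 0), (-2, 0), (-2, -1), (-1, -1), (-1, -2), (-2, -2), (-2, -3), (-2, -4)]
H-H contact: residue 3 @(-2,-1) - residue 6 @(-2, -2)

Answer: 1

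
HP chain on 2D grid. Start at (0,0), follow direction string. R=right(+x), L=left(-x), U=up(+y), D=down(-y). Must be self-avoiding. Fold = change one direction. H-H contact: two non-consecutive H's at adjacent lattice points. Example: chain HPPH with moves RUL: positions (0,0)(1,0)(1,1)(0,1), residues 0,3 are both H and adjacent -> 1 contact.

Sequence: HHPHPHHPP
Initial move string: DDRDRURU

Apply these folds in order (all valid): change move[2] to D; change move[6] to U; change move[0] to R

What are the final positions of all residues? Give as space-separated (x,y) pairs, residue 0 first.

Answer: (0,0) (1,0) (1,-1) (1,-2) (1,-3) (2,-3) (2,-2) (2,-1) (2,0)

Derivation:
Initial moves: DDRDRURU
Fold: move[2]->D => DDDDRURU (positions: [(0, 0), (0, -1), (0, -2), (0, -3), (0, -4), (1, -4), (1, -3), (2, -3), (2, -2)])
Fold: move[6]->U => DDDDRUUU (positions: [(0, 0), (0, -1), (0, -2), (0, -3), (0, -4), (1, -4), (1, -3), (1, -2), (1, -1)])
Fold: move[0]->R => RDDDRUUU (positions: [(0, 0), (1, 0), (1, -1), (1, -2), (1, -3), (2, -3), (2, -2), (2, -1), (2, 0)])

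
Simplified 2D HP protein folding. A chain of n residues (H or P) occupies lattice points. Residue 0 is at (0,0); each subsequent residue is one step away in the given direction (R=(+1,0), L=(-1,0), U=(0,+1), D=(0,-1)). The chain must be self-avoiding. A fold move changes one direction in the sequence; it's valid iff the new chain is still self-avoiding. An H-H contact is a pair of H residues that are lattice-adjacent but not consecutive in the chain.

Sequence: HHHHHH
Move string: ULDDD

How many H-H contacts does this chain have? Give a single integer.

Positions: [(0, 0), (0, 1), (-1, 1), (-1, 0), (-1, -1), (-1, -2)]
H-H contact: residue 0 @(0,0) - residue 3 @(-1, 0)

Answer: 1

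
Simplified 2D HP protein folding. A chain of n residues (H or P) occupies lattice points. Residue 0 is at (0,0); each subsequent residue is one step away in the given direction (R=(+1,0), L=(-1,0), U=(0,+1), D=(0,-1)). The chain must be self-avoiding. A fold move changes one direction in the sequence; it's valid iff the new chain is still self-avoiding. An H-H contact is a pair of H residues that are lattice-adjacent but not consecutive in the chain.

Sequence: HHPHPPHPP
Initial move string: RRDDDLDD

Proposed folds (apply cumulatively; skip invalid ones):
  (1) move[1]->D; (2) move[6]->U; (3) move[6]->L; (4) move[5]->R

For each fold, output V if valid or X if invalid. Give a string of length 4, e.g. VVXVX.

Answer: VXVX

Derivation:
Initial: RRDDDLDD -> [(0, 0), (1, 0), (2, 0), (2, -1), (2, -2), (2, -3), (1, -3), (1, -4), (1, -5)]
Fold 1: move[1]->D => RDDDDLDD VALID
Fold 2: move[6]->U => RDDDDLUD INVALID (collision), skipped
Fold 3: move[6]->L => RDDDDLLD VALID
Fold 4: move[5]->R => RDDDDRLD INVALID (collision), skipped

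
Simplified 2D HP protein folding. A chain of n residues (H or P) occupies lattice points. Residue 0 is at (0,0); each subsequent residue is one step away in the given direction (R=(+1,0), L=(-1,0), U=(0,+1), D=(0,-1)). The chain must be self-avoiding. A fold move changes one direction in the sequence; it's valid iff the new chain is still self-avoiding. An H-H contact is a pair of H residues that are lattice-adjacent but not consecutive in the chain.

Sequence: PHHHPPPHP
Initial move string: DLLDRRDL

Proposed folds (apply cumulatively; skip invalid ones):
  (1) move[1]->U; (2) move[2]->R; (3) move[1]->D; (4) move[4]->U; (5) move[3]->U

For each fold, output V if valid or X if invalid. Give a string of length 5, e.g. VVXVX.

Initial: DLLDRRDL -> [(0, 0), (0, -1), (-1, -1), (-2, -1), (-2, -2), (-1, -2), (0, -2), (0, -3), (-1, -3)]
Fold 1: move[1]->U => DULDRRDL INVALID (collision), skipped
Fold 2: move[2]->R => DLRDRRDL INVALID (collision), skipped
Fold 3: move[1]->D => DDLDRRDL VALID
Fold 4: move[4]->U => DDLDURDL INVALID (collision), skipped
Fold 5: move[3]->U => DDLURRDL INVALID (collision), skipped

Answer: XXVXX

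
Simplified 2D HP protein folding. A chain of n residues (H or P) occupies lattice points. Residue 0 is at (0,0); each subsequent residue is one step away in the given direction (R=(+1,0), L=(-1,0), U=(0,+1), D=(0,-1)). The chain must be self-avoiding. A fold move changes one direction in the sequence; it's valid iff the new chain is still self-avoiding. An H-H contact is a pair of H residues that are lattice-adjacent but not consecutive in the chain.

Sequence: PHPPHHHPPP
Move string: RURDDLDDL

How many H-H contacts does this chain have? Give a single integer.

Answer: 2

Derivation:
Positions: [(0, 0), (1, 0), (1, 1), (2, 1), (2, 0), (2, -1), (1, -1), (1, -2), (1, -3), (0, -3)]
H-H contact: residue 1 @(1,0) - residue 4 @(2, 0)
H-H contact: residue 1 @(1,0) - residue 6 @(1, -1)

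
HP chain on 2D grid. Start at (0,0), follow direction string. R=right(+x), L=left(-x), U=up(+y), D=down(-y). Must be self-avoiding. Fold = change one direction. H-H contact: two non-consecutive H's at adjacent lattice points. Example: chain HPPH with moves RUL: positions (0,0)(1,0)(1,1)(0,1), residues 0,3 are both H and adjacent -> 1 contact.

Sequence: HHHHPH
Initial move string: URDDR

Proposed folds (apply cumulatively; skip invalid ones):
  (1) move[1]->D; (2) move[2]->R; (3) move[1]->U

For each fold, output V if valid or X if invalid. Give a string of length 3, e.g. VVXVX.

Answer: XVV

Derivation:
Initial: URDDR -> [(0, 0), (0, 1), (1, 1), (1, 0), (1, -1), (2, -1)]
Fold 1: move[1]->D => UDDDR INVALID (collision), skipped
Fold 2: move[2]->R => URRDR VALID
Fold 3: move[1]->U => UURDR VALID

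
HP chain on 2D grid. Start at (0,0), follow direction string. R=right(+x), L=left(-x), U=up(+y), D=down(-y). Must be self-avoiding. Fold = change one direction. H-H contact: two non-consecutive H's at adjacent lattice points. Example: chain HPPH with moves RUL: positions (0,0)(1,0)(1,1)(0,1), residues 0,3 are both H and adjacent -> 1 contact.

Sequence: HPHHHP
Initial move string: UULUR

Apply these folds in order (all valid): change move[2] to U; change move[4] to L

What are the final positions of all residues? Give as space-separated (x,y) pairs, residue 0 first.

Initial moves: UULUR
Fold: move[2]->U => UUUUR (positions: [(0, 0), (0, 1), (0, 2), (0, 3), (0, 4), (1, 4)])
Fold: move[4]->L => UUUUL (positions: [(0, 0), (0, 1), (0, 2), (0, 3), (0, 4), (-1, 4)])

Answer: (0,0) (0,1) (0,2) (0,3) (0,4) (-1,4)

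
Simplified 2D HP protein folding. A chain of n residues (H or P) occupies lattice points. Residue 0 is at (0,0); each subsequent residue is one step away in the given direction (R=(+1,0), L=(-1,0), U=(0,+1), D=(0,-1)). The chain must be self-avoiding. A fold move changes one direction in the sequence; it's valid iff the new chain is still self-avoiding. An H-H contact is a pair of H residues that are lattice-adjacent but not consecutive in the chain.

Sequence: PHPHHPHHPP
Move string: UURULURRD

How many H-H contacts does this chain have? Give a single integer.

Positions: [(0, 0), (0, 1), (0, 2), (1, 2), (1, 3), (0, 3), (0, 4), (1, 4), (2, 4), (2, 3)]
H-H contact: residue 4 @(1,3) - residue 7 @(1, 4)

Answer: 1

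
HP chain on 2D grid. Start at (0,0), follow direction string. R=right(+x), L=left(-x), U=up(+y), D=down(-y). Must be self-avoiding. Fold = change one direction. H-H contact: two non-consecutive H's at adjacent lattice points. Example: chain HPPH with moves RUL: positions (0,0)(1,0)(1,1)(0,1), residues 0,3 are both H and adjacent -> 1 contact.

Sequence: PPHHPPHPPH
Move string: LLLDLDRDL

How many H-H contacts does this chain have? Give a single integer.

Answer: 1

Derivation:
Positions: [(0, 0), (-1, 0), (-2, 0), (-3, 0), (-3, -1), (-4, -1), (-4, -2), (-3, -2), (-3, -3), (-4, -3)]
H-H contact: residue 6 @(-4,-2) - residue 9 @(-4, -3)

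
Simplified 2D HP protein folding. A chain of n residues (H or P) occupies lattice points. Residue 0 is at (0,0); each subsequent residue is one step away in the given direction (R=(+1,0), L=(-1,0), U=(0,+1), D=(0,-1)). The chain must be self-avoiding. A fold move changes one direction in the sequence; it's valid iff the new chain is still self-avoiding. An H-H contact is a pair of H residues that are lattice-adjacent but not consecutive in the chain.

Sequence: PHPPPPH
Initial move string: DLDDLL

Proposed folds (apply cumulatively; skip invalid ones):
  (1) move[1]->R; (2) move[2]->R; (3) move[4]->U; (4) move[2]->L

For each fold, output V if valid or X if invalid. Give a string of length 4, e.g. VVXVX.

Answer: VVXX

Derivation:
Initial: DLDDLL -> [(0, 0), (0, -1), (-1, -1), (-1, -2), (-1, -3), (-2, -3), (-3, -3)]
Fold 1: move[1]->R => DRDDLL VALID
Fold 2: move[2]->R => DRRDLL VALID
Fold 3: move[4]->U => DRRDUL INVALID (collision), skipped
Fold 4: move[2]->L => DRLDLL INVALID (collision), skipped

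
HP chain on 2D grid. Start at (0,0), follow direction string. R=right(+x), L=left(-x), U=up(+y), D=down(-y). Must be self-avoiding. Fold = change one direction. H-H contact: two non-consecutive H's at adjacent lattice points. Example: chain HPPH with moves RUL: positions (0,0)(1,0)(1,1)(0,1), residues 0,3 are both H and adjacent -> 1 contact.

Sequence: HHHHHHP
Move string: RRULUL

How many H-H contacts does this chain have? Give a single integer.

Answer: 1

Derivation:
Positions: [(0, 0), (1, 0), (2, 0), (2, 1), (1, 1), (1, 2), (0, 2)]
H-H contact: residue 1 @(1,0) - residue 4 @(1, 1)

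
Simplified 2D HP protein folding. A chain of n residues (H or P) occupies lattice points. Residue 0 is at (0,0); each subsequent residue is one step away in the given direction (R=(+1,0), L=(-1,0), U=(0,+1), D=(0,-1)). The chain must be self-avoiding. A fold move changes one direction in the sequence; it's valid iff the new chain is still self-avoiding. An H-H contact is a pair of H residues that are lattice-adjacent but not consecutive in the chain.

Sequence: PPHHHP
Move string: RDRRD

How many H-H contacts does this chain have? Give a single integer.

Answer: 0

Derivation:
Positions: [(0, 0), (1, 0), (1, -1), (2, -1), (3, -1), (3, -2)]
No H-H contacts found.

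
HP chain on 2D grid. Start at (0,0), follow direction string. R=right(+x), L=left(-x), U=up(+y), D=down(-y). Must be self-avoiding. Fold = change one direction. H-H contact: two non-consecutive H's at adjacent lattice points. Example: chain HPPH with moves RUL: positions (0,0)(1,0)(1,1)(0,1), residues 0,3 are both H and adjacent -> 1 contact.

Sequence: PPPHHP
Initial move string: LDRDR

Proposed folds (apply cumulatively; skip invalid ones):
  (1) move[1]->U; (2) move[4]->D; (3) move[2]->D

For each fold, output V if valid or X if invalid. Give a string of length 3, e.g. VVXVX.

Initial: LDRDR -> [(0, 0), (-1, 0), (-1, -1), (0, -1), (0, -2), (1, -2)]
Fold 1: move[1]->U => LURDR INVALID (collision), skipped
Fold 2: move[4]->D => LDRDD VALID
Fold 3: move[2]->D => LDDDD VALID

Answer: XVV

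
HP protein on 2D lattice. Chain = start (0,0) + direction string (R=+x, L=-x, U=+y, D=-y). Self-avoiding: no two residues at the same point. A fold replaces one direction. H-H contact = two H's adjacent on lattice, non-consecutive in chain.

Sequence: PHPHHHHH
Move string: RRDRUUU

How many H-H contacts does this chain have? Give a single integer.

Answer: 0

Derivation:
Positions: [(0, 0), (1, 0), (2, 0), (2, -1), (3, -1), (3, 0), (3, 1), (3, 2)]
No H-H contacts found.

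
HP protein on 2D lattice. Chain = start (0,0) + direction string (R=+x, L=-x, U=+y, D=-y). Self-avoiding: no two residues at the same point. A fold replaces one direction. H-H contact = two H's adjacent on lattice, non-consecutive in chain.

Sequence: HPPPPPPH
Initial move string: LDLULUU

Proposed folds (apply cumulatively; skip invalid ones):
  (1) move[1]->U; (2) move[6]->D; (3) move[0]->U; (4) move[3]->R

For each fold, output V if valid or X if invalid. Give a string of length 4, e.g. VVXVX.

Answer: VXVX

Derivation:
Initial: LDLULUU -> [(0, 0), (-1, 0), (-1, -1), (-2, -1), (-2, 0), (-3, 0), (-3, 1), (-3, 2)]
Fold 1: move[1]->U => LULULUU VALID
Fold 2: move[6]->D => LULULUD INVALID (collision), skipped
Fold 3: move[0]->U => UULULUU VALID
Fold 4: move[3]->R => UULRLUU INVALID (collision), skipped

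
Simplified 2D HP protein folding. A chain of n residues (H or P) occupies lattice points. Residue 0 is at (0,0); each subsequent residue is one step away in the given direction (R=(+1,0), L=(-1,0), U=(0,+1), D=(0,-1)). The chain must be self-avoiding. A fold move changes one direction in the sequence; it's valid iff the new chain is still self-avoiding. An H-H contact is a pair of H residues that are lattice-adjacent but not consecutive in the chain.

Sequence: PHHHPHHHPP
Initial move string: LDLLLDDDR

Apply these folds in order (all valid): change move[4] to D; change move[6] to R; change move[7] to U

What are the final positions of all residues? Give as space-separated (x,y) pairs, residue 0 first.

Answer: (0,0) (-1,0) (-1,-1) (-2,-1) (-3,-1) (-3,-2) (-3,-3) (-2,-3) (-2,-2) (-1,-2)

Derivation:
Initial moves: LDLLLDDDR
Fold: move[4]->D => LDLLDDDDR (positions: [(0, 0), (-1, 0), (-1, -1), (-2, -1), (-3, -1), (-3, -2), (-3, -3), (-3, -4), (-3, -5), (-2, -5)])
Fold: move[6]->R => LDLLDDRDR (positions: [(0, 0), (-1, 0), (-1, -1), (-2, -1), (-3, -1), (-3, -2), (-3, -3), (-2, -3), (-2, -4), (-1, -4)])
Fold: move[7]->U => LDLLDDRUR (positions: [(0, 0), (-1, 0), (-1, -1), (-2, -1), (-3, -1), (-3, -2), (-3, -3), (-2, -3), (-2, -2), (-1, -2)])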